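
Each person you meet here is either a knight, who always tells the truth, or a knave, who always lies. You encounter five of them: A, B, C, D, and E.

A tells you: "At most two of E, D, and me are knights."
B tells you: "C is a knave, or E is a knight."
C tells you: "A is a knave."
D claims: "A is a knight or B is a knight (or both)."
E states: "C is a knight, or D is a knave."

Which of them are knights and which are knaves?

A: knight, B: knight, C: knave, D: knight, E: knave

Consider A. Suppose A is a knave.
Then A's own statement would have to be false, but it can't be — contradiction.
So A is a knight.
With that fixed, C's statement is false, so C is a knave.
With that fixed, D's statement is true, so D is a knight.
With that fixed, E's statement is false, so E is a knave.
With that fixed, B's statement is true, so B is a knight.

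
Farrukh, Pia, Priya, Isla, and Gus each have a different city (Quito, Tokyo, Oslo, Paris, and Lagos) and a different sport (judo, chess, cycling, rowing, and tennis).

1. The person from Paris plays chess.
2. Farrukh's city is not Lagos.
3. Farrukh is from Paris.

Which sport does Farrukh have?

With clues 1–3, cycling, judo, rowing, and tennis are impossible for Farrukh's sport.
That leaves chess.

chess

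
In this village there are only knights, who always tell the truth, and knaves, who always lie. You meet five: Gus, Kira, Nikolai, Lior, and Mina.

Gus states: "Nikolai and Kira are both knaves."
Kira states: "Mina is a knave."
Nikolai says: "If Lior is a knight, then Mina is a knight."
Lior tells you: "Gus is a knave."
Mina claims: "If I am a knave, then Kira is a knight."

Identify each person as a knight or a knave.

Consider Gus. Suppose Gus is a knight.
Then no assignment of the remaining roles makes every statement match its speaker's type — contradiction.
So Gus is a knave.
With that fixed, Lior's statement is true, so Lior is a knight.
Consider Kira. Suppose Kira is a knight.
Then no assignment of the remaining roles makes every statement match its speaker's type — contradiction.
So Kira is a knave.
Consider Nikolai. Suppose Nikolai is a knave.
Then Gus's statement comes out true, contradicting Gus being a knave.
So Nikolai is a knight.
Consider Mina. Suppose Mina is a knave.
Then Kira's statement comes out true, contradicting Kira being a knave.
So Mina is a knight.

Gus: knave, Kira: knave, Nikolai: knight, Lior: knight, Mina: knight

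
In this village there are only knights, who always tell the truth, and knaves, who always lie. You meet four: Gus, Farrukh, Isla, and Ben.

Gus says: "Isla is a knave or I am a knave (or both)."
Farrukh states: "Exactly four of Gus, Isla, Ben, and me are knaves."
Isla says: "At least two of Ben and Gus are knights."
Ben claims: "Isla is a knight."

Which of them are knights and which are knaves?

Gus: knight, Farrukh: knave, Isla: knave, Ben: knave

Consider Gus. Suppose Gus is a knave.
Then Gus's own statement would have to be false, but it can't be — contradiction.
So Gus is a knight.
With that fixed, Farrukh's statement is false, so Farrukh is a knave.
Consider Isla. Suppose Isla is a knight.
Then Gus's statement comes out false, contradicting Gus being a knight.
So Isla is a knave.
With that fixed, Ben's statement is false, so Ben is a knave.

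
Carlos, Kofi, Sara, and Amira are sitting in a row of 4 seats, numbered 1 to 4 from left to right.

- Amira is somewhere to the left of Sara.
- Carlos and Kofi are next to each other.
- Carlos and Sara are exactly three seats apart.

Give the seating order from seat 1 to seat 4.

Carlos, Kofi, Amira, Sara

From clue 1: Sara is in {2,3,4}.
From clues 1–2: Sara is in {2,4}.
From clues 1–3: Carlos → seat 1, Kofi → seat 2, Amira → seat 3, Sara → seat 4.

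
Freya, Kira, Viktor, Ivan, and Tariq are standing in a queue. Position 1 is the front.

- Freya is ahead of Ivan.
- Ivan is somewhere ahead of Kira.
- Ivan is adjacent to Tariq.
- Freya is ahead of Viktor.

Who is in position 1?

Freya

With clue 1, Ivan is ruled out for position 1.
With clues 1–2, Kira is ruled out for position 1.
With clues 1–3, Tariq is ruled out for position 1.
With clues 1–4, Viktor is ruled out for position 1.
So position 1 is Freya.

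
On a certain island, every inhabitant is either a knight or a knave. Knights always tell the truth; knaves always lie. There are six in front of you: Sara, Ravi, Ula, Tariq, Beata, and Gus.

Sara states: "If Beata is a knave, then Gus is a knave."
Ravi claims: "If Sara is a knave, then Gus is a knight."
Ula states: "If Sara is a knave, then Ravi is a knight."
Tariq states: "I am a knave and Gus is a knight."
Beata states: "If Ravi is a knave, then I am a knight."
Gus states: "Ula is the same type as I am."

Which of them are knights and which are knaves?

Consider Sara. Suppose Sara is a knave.
Then no assignment of the remaining roles makes every statement match its speaker's type — contradiction.
So Sara is a knight.
With that fixed, Ravi's statement is true, so Ravi is a knight.
With that fixed, Ula's statement is true, so Ula is a knight.
With that fixed, Beata's statement is true, so Beata is a knight.
Consider Tariq. Suppose Tariq is a knight.
Then Tariq's own statement would have to be true, but it can't be — contradiction.
So Tariq is a knave.
Consider Gus. Suppose Gus is a knight.
Then Tariq's statement comes out true, contradicting Tariq being a knave.
So Gus is a knave.

Sara: knight, Ravi: knight, Ula: knight, Tariq: knave, Beata: knight, Gus: knave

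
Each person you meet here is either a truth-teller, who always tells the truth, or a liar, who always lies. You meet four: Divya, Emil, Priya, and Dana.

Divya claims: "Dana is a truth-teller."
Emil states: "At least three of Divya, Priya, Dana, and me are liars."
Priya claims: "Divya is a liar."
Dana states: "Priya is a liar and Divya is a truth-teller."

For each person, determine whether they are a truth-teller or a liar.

Divya: truth-teller, Emil: liar, Priya: liar, Dana: truth-teller

Consider Divya. Suppose Divya is a liar.
Then no assignment of the remaining roles makes every statement match its speaker's type — contradiction.
So Divya is a truth-teller.
With that fixed, Priya's statement is false, so Priya is a liar.
With that fixed, Dana's statement is true, so Dana is a truth-teller.
With that fixed, Emil's statement is false, so Emil is a liar.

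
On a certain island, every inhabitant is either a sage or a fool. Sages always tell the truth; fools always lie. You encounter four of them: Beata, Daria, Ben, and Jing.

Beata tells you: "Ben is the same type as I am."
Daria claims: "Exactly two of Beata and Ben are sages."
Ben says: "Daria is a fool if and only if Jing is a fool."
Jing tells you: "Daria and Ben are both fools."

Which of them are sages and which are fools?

Consider Beata. Suppose Beata is a sage.
Then no assignment of the remaining roles makes every statement match its speaker's type — contradiction.
So Beata is a fool.
With that fixed, Daria's statement is false, so Daria is a fool.
Consider Ben. Suppose Ben is a fool.
Then Beata's statement comes out true, contradicting Beata being a fool.
So Ben is a sage.
With that fixed, Jing's statement is false, so Jing is a fool.

Beata: fool, Daria: fool, Ben: sage, Jing: fool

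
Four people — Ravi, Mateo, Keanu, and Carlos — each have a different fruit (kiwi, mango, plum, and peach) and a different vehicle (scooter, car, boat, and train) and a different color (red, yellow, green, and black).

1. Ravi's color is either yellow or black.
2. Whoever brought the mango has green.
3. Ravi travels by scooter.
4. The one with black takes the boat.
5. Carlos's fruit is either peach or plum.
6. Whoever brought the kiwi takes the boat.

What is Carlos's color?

red

With clues 1–4, yellow is impossible for Carlos's color.
With clues 1–5, green is impossible for Carlos's color.
With clues 1–6, black is impossible for Carlos's color.
That leaves red.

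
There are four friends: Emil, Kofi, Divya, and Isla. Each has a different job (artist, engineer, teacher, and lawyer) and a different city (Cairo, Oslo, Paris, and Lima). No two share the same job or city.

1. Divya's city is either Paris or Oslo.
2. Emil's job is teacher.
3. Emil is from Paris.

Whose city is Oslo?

With clues 1–3, Emil, Isla, and Kofi are impossible for the one with city Oslo.
That leaves Divya.

Divya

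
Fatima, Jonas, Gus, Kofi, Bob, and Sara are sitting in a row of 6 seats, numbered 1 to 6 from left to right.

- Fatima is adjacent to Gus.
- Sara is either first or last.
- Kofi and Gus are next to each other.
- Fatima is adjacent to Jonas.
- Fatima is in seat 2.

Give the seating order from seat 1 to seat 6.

Jonas, Fatima, Gus, Kofi, Bob, Sara

From clues 1–2: Sara is in {1,6}.
From clues 1–5: Jonas → seat 1, Fatima → seat 2, Gus → seat 3, Kofi → seat 4, Bob → seat 5, Sara → seat 6.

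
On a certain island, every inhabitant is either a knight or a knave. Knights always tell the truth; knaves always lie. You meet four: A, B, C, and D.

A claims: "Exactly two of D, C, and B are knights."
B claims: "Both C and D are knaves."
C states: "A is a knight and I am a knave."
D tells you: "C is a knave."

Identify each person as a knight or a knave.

A: knave, B: knave, C: knave, D: knight

Consider A. Suppose A is a knight.
Then whichever role C has, C's statement has the wrong truth value — contradiction.
So A is a knave.
With that fixed, C's statement is false, so C is a knave.
With that fixed, D's statement is true, so D is a knight.
With that fixed, B's statement is false, so B is a knave.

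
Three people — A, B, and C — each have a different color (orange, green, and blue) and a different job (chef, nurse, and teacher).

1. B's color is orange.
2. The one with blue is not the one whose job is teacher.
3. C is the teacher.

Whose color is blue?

A

Clue 1 rules out B for the one with color blue.
With clues 1–3, C is impossible for the one with color blue.
That leaves A.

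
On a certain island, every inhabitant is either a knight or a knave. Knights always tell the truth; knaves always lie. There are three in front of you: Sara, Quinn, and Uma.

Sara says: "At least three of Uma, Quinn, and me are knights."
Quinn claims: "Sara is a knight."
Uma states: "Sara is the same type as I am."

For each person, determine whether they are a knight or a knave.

Sara: knight, Quinn: knight, Uma: knight

Consider Sara. Suppose Sara is a knave.
Then whichever role Uma has, Uma's statement has the wrong truth value — contradiction.
So Sara is a knight.
With that fixed, Quinn's statement is true, so Quinn is a knight.
Consider Uma. Suppose Uma is a knave.
Then Sara's statement comes out false, contradicting Sara being a knight.
So Uma is a knight.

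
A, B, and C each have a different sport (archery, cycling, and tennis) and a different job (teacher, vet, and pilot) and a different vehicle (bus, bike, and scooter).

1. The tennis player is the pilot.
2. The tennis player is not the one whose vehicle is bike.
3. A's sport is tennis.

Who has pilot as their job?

With clues 1–3, B and C are impossible for the one with job pilot.
That leaves A.

A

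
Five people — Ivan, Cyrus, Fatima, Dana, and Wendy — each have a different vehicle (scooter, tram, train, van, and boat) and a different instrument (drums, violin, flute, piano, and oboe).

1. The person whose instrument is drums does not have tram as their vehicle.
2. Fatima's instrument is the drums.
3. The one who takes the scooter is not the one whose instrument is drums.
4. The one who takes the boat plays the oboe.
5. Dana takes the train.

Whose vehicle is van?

With clues 1–5, Cyrus, Dana, Ivan, and Wendy are impossible for the one with vehicle van.
That leaves Fatima.

Fatima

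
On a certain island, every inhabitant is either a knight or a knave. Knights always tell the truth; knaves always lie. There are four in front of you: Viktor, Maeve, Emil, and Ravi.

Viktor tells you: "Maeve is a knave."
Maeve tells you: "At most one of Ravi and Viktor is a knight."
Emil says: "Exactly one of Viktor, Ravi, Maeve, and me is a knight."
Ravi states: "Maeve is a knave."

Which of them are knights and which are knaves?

Consider Viktor. Suppose Viktor is a knave.
Then no assignment of the remaining roles makes every statement match its speaker's type — contradiction.
So Viktor is a knight.
Consider Maeve. Suppose Maeve is a knight.
Then Viktor's statement comes out false, contradicting Viktor being a knight.
So Maeve is a knave.
With that fixed, Ravi's statement is true, so Ravi is a knight.
With that fixed, Emil's statement is false, so Emil is a knave.

Viktor: knight, Maeve: knave, Emil: knave, Ravi: knight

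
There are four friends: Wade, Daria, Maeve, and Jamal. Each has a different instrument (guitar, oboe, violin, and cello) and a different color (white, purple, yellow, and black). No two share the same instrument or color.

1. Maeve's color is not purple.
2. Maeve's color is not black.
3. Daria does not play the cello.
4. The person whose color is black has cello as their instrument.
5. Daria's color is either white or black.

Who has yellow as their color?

With clues 1–5, Daria, Jamal, and Wade are impossible for the one with color yellow.
That leaves Maeve.

Maeve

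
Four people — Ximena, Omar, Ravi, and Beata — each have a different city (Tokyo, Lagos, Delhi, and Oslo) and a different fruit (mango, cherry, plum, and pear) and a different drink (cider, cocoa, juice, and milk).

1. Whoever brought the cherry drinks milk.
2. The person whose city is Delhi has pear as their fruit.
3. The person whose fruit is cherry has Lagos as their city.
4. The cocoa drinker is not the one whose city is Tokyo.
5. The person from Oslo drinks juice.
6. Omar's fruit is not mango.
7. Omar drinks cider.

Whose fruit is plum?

With clues 1–7, Beata, Ravi, and Ximena are impossible for the one with fruit plum.
That leaves Omar.

Omar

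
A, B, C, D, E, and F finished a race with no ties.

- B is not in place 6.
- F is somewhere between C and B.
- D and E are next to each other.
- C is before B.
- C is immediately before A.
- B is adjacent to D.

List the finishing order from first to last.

C, A, F, B, D, E

From clue 1: B is in {1,2,3,4,5}.
From clues 1–2: F is in {2,3,4,5}.
From clues 1–4: B is in {3,4,5}.
From clues 1–5: C → place 1, A → place 2, F → place 3, B → place 4.
From clues 1–6: D → place 5, E → place 6.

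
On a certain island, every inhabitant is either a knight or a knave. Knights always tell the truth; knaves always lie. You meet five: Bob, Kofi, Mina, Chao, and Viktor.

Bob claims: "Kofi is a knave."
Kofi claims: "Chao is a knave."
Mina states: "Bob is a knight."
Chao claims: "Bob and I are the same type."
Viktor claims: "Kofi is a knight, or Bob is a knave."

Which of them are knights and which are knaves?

Consider Bob. Suppose Bob is a knave.
Then whichever role Chao has, Chao's statement has the wrong truth value — contradiction.
So Bob is a knight.
With that fixed, Mina's statement is true, so Mina is a knight.
Consider Kofi. Suppose Kofi is a knight.
Then Bob's statement comes out false, contradicting Bob being a knight.
So Kofi is a knave.
With that fixed, Viktor's statement is false, so Viktor is a knave.
Consider Chao. Suppose Chao is a knave.
Then Kofi's statement comes out true, contradicting Kofi being a knave.
So Chao is a knight.

Bob: knight, Kofi: knave, Mina: knight, Chao: knight, Viktor: knave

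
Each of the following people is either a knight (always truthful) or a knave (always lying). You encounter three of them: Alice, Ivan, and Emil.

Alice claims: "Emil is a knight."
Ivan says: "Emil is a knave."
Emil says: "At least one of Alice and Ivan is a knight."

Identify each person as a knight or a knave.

Consider Alice. Suppose Alice is a knave.
Then no assignment of the remaining roles makes every statement match its speaker's type — contradiction.
So Alice is a knight.
With that fixed, Emil's statement is true, so Emil is a knight.
With that fixed, Ivan's statement is false, so Ivan is a knave.

Alice: knight, Ivan: knave, Emil: knight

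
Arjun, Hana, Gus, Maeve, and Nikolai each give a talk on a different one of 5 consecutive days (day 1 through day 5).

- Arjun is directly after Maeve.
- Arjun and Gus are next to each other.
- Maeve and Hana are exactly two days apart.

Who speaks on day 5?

Gus

With clue 1, Maeve is ruled out for day 5.
With clues 1–2, Arjun is ruled out for day 5.
With clues 1–3, Hana and Nikolai are ruled out for day 5.
So day 5 is Gus.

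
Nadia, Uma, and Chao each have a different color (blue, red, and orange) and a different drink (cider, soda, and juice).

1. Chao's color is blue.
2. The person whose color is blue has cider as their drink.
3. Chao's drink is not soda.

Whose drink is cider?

With clues 1–2, Nadia and Uma are impossible for the one with drink cider.
That leaves Chao.

Chao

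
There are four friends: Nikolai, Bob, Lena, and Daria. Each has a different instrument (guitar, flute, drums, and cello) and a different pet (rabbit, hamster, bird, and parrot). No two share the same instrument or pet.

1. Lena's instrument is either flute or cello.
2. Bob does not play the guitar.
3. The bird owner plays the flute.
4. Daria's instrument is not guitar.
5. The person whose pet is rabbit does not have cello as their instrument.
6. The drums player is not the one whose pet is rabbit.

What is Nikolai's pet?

With clues 1–4, bird is impossible for Nikolai's pet.
With clues 1–6, hamster and parrot are impossible for Nikolai's pet.
That leaves rabbit.

rabbit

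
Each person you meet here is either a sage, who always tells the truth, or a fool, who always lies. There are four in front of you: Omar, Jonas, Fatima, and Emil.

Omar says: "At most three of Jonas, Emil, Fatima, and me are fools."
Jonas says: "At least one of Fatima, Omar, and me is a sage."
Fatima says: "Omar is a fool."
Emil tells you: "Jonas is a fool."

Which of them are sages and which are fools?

Omar: sage, Jonas: sage, Fatima: fool, Emil: fool

Consider Omar. Suppose Omar is a fool.
Then no assignment of the remaining roles makes every statement match its speaker's type — contradiction.
So Omar is a sage.
With that fixed, Jonas's statement is true, so Jonas is a sage.
With that fixed, Fatima's statement is false, so Fatima is a fool.
With that fixed, Emil's statement is false, so Emil is a fool.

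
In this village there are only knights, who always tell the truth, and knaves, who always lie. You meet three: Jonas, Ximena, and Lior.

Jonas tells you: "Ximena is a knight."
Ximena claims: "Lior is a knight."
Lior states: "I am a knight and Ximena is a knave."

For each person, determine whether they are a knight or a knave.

Consider Jonas. Suppose Jonas is a knight.
Then no assignment of the remaining roles makes every statement match its speaker's type — contradiction.
So Jonas is a knave.
Consider Ximena. Suppose Ximena is a knight.
Then Jonas's statement comes out true, contradicting Jonas being a knave.
So Ximena is a knave.
Consider Lior. Suppose Lior is a knight.
Then Ximena's statement comes out true, contradicting Ximena being a knave.
So Lior is a knave.

Jonas: knave, Ximena: knave, Lior: knave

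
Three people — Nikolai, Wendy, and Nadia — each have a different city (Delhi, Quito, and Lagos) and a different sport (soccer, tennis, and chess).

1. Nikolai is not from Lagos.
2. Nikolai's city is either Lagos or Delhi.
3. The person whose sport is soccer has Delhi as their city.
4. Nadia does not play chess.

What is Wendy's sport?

With clues 1–3, soccer is impossible for Wendy's sport.
With clues 1–4, tennis is impossible for Wendy's sport.
That leaves chess.

chess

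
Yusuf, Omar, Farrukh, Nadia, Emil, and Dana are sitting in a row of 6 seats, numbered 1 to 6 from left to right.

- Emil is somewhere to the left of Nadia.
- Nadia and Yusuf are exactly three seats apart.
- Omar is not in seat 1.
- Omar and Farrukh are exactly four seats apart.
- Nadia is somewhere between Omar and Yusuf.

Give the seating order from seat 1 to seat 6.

From clue 1: Nadia is in {2,3,4,5,6}.
From clues 1–2: Yusuf is in {1,2,3,5,6}.
From clues 1–4: Yusuf is in {1,3,6}.
From clues 1–5: Yusuf → seat 1, Farrukh → seat 2, Emil → seat 3, Nadia → seat 4, Dana → seat 5, Omar → seat 6.

Yusuf, Farrukh, Emil, Nadia, Dana, Omar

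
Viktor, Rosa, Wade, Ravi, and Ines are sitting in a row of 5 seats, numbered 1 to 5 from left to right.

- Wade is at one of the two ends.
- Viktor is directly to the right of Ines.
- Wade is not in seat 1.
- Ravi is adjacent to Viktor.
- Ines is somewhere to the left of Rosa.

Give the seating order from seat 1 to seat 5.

From clue 1: Wade is in {1,5}.
From clues 1–3: Wade → seat 5.
From clues 1–4: Viktor is in {2,3}.
From clues 1–5: Ines → seat 1, Viktor → seat 2, Ravi → seat 3, Rosa → seat 4.

Ines, Viktor, Ravi, Rosa, Wade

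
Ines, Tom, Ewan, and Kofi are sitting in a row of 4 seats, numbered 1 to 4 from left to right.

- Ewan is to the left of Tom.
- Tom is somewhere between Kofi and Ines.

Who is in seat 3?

With clues 1–2, Ewan, Ines, and Kofi are ruled out for seat 3.
So seat 3 is Tom.

Tom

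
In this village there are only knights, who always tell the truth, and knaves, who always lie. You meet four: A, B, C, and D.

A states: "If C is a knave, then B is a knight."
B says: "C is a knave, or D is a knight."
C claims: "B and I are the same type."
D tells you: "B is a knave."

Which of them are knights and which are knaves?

Consider A. Suppose A is a knave.
Then no assignment of the remaining roles makes every statement match its speaker's type — contradiction.
So A is a knight.
Consider B. Suppose B is a knave.
Then whichever role C has, C's statement has the wrong truth value — contradiction.
So B is a knight.
With that fixed, D's statement is false, so D is a knave.
Consider C. Suppose C is a knight.
Then B's statement comes out false, contradicting B being a knight.
So C is a knave.

A: knight, B: knight, C: knave, D: knave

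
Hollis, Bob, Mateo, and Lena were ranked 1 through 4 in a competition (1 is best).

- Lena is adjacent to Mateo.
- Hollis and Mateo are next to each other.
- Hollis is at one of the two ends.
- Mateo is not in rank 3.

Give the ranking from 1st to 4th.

From clues 1–2: Bob is in {1,4}.
From clues 1–3: Hollis is in {1,4}.
From clues 1–4: Hollis → rank 1, Mateo → rank 2, Lena → rank 3, Bob → rank 4.

Hollis, Mateo, Lena, Bob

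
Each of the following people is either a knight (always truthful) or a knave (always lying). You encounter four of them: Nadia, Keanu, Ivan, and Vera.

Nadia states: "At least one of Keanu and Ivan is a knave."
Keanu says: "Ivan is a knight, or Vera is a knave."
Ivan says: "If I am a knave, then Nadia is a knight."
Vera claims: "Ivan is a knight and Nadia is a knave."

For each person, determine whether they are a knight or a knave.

Consider Nadia. Suppose Nadia is a knight.
Then no assignment of the remaining roles makes every statement match its speaker's type — contradiction.
So Nadia is a knave.
Consider Keanu. Suppose Keanu is a knave.
Then Nadia's statement comes out true, contradicting Nadia being a knave.
So Keanu is a knight.
Consider Ivan. Suppose Ivan is a knave.
Then Nadia's statement comes out true, contradicting Nadia being a knave.
So Ivan is a knight.
With that fixed, Vera's statement is true, so Vera is a knight.

Nadia: knave, Keanu: knight, Ivan: knight, Vera: knight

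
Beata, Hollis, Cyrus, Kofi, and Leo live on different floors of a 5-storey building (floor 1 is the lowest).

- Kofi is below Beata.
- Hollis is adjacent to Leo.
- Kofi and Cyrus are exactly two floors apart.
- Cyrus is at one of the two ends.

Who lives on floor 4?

With clues 1–3, Cyrus and Kofi are ruled out for floor 4.
With clues 1–4, Hollis and Leo are ruled out for floor 4.
So floor 4 is Beata.

Beata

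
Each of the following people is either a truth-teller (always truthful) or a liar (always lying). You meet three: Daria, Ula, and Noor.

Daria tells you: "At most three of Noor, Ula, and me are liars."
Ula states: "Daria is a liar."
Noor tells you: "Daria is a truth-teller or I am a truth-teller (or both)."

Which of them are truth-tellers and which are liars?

Daria: truth-teller, Ula: liar, Noor: truth-teller

Regardless of anyone's role, Daria's statement is true, so Daria is a truth-teller.
With that fixed, Ula's statement is false, so Ula is a liar.
With that fixed, Noor's statement is true, so Noor is a truth-teller.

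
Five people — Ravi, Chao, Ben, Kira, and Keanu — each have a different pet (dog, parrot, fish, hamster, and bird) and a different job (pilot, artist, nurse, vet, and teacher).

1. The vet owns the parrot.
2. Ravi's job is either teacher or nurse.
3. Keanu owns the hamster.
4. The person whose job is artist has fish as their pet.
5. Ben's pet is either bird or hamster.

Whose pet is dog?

Ravi

With clues 1–3, Keanu is impossible for the one with pet dog.
With clues 1–5, Ben, Chao, and Kira are impossible for the one with pet dog.
That leaves Ravi.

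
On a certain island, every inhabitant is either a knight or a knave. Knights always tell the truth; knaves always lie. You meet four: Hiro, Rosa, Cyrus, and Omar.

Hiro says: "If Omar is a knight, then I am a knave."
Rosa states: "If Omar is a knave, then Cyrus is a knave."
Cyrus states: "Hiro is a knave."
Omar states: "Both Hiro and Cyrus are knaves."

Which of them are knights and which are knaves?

Hiro: knight, Rosa: knight, Cyrus: knave, Omar: knave

Consider Hiro. Suppose Hiro is a knave.
Then Hiro's own statement would have to be false, but it can't be — contradiction.
So Hiro is a knight.
With that fixed, Cyrus's statement is false, so Cyrus is a knave.
With that fixed, Omar's statement is false, so Omar is a knave.
With that fixed, Rosa's statement is true, so Rosa is a knight.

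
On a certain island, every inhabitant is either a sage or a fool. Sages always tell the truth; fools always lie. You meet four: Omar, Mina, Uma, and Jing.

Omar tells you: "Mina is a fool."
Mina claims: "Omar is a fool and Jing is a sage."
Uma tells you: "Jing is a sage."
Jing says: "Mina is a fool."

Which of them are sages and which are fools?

Omar: sage, Mina: fool, Uma: sage, Jing: sage

Consider Omar. Suppose Omar is a fool.
Then no assignment of the remaining roles makes every statement match its speaker's type — contradiction.
So Omar is a sage.
With that fixed, Mina's statement is false, so Mina is a fool.
With that fixed, Jing's statement is true, so Jing is a sage.
With that fixed, Uma's statement is true, so Uma is a sage.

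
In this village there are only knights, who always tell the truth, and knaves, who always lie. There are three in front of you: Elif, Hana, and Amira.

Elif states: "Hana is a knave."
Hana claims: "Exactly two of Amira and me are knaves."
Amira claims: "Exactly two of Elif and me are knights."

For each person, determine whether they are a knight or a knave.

Consider Elif. Suppose Elif is a knave.
Then no assignment of the remaining roles makes every statement match its speaker's type — contradiction.
So Elif is a knight.
Consider Hana. Suppose Hana is a knight.
Then Elif's statement comes out false, contradicting Elif being a knight.
So Hana is a knave.
Consider Amira. Suppose Amira is a knave.
Then Hana's statement comes out true, contradicting Hana being a knave.
So Amira is a knight.

Elif: knight, Hana: knave, Amira: knight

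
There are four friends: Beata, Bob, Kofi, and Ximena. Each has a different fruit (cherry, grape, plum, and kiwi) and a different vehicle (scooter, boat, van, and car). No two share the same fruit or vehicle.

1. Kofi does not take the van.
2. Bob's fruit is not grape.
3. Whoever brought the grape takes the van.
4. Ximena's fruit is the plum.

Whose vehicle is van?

Clue 1 rules out Kofi for the one with vehicle van.
With clues 1–3, Bob is impossible for the one with vehicle van.
With clues 1–4, Ximena is impossible for the one with vehicle van.
That leaves Beata.

Beata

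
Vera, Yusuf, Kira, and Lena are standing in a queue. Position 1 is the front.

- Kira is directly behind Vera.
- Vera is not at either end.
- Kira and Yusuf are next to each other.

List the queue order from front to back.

From clue 1: Vera is in {1,2,3}.
From clues 1–2: Vera is in {2,3}.
From clues 1–3: Lena → position 1, Vera → position 2, Kira → position 3, Yusuf → position 4.

Lena, Vera, Kira, Yusuf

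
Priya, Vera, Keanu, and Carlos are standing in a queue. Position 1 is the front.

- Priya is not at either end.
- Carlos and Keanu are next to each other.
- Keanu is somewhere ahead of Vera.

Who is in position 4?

With clue 1, Priya is ruled out for position 4.
With clues 1–3, Carlos and Keanu are ruled out for position 4.
So position 4 is Vera.

Vera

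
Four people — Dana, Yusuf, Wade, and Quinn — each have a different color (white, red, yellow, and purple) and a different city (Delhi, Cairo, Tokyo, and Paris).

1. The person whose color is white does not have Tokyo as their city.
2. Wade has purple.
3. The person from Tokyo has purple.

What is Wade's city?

Tokyo

With clues 1–3, Cairo, Delhi, and Paris are impossible for Wade's city.
That leaves Tokyo.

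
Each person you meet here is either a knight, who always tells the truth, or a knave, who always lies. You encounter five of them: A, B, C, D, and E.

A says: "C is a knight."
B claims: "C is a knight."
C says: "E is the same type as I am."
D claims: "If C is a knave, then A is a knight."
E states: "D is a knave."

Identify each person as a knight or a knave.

A: knave, B: knave, C: knave, D: knave, E: knight

Consider A. Suppose A is a knight.
Then no assignment of the remaining roles makes every statement match its speaker's type — contradiction.
So A is a knave.
Consider B. Suppose B is a knight.
Then no assignment of the remaining roles makes every statement match its speaker's type — contradiction.
So B is a knave.
Consider C. Suppose C is a knight.
Then A's statement comes out true, contradicting A being a knave.
So C is a knave.
With that fixed, D's statement is false, so D is a knave.
With that fixed, E's statement is true, so E is a knight.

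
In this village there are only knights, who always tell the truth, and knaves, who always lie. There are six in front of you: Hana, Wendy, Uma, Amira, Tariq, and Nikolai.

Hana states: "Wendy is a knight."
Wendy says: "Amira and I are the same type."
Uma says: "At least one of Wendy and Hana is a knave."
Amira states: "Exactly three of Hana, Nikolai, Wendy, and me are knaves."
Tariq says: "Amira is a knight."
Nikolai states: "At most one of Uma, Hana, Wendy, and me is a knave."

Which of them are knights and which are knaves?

Hana: knave, Wendy: knave, Uma: knight, Amira: knight, Tariq: knight, Nikolai: knave

Consider Hana. Suppose Hana is a knight.
Then no assignment of the remaining roles makes every statement match its speaker's type — contradiction.
So Hana is a knave.
With that fixed, Uma's statement is true, so Uma is a knight.
Consider Wendy. Suppose Wendy is a knight.
Then Hana's statement comes out true, contradicting Hana being a knave.
So Wendy is a knave.
With that fixed, Nikolai's statement is false, so Nikolai is a knave.
Consider Amira. Suppose Amira is a knave.
Then Wendy's statement comes out true, contradicting Wendy being a knave.
So Amira is a knight.
With that fixed, Tariq's statement is true, so Tariq is a knight.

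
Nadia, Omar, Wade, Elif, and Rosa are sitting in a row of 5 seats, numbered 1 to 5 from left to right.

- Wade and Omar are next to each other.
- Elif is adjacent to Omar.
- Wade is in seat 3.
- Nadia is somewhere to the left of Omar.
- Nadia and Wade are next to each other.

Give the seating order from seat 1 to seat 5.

From clues 1–2: Omar is in {2,3,4}.
From clues 1–3: Wade → seat 3.
From clues 1–4: Omar → seat 4, Elif → seat 5.
From clues 1–5: Rosa → seat 1, Nadia → seat 2.

Rosa, Nadia, Wade, Omar, Elif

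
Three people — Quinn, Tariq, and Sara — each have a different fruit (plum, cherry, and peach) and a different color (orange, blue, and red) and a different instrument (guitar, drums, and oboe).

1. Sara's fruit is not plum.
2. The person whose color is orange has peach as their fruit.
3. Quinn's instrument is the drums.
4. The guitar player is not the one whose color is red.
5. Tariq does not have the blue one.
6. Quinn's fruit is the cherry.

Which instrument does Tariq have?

With clues 1–3, drums is impossible for Tariq's instrument.
With clues 1–6, guitar is impossible for Tariq's instrument.
That leaves oboe.

oboe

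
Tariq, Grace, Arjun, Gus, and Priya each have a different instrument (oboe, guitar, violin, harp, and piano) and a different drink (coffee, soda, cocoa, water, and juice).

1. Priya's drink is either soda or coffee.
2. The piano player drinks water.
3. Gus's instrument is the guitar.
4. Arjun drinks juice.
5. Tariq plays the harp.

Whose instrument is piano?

With clues 1–2, Priya is impossible for the one with instrument piano.
With clues 1–3, Gus is impossible for the one with instrument piano.
With clues 1–4, Arjun is impossible for the one with instrument piano.
With clues 1–5, Tariq is impossible for the one with instrument piano.
That leaves Grace.

Grace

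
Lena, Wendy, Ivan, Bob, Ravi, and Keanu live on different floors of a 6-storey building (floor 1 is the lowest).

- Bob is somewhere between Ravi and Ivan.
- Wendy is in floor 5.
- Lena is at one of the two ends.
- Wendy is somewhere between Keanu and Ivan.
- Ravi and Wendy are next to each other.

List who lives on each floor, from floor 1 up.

From clue 1: Bob is in {2,3,4,5}.
From clues 1–2: Wendy → floor 5.
From clues 1–3: Lena is in {1,6}.
From clues 1–4: Lena → floor 1.
From clues 1–5: Ivan → floor 2, Bob → floor 3, Ravi → floor 4, Keanu → floor 6.

Lena, Ivan, Bob, Ravi, Wendy, Keanu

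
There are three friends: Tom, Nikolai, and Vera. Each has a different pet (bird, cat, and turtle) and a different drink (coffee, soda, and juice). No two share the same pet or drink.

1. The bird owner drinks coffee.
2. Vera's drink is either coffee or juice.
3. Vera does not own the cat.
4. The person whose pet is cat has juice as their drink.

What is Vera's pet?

bird

With clues 1–3, cat is impossible for Vera's pet.
With clues 1–4, turtle is impossible for Vera's pet.
That leaves bird.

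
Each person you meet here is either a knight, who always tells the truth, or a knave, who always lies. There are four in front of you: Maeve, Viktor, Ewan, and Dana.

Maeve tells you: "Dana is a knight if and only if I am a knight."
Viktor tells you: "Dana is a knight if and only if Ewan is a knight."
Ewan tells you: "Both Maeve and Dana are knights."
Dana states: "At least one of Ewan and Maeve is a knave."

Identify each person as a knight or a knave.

Consider Maeve. Suppose Maeve is a knight.
Then no assignment of the remaining roles makes every statement match its speaker's type — contradiction.
So Maeve is a knave.
With that fixed, Ewan's statement is false, so Ewan is a knave.
With that fixed, Dana's statement is true, so Dana is a knight.
With that fixed, Viktor's statement is false, so Viktor is a knave.

Maeve: knave, Viktor: knave, Ewan: knave, Dana: knight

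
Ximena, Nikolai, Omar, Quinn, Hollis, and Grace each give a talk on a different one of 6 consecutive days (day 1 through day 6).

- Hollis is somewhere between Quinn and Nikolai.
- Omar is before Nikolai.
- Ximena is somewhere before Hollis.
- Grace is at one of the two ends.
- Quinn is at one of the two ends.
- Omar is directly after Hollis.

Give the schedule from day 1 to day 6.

Quinn, Ximena, Hollis, Omar, Nikolai, Grace

From clue 1: Hollis is in {2,3,4,5}.
From clues 1–3: Hollis is in {3,4,5}.
From clues 1–4: Grace is in {1,6}.
From clues 1–5: Quinn is in {1,6}.
From clues 1–6: Quinn → day 1, Ximena → day 2, Hollis → day 3, Omar → day 4, Nikolai → day 5, Grace → day 6.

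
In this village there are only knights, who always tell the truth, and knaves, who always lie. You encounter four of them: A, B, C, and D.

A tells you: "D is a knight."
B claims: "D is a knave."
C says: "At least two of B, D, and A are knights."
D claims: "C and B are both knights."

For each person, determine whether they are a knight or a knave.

A: knave, B: knight, C: knave, D: knave

Consider A. Suppose A is a knight.
Then no assignment of the remaining roles makes every statement match its speaker's type — contradiction.
So A is a knave.
Consider B. Suppose B is a knave.
Then no assignment of the remaining roles makes every statement match its speaker's type — contradiction.
So B is a knight.
Consider C. Suppose C is a knight.
Then no assignment of the remaining roles makes every statement match its speaker's type — contradiction.
So C is a knave.
With that fixed, D's statement is false, so D is a knave.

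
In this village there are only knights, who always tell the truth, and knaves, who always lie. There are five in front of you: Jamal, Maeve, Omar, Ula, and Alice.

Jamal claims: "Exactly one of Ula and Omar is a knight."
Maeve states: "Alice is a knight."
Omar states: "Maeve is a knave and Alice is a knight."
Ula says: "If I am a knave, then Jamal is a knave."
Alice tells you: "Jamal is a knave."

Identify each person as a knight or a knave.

Jamal: knight, Maeve: knave, Omar: knave, Ula: knight, Alice: knave

Consider Jamal. Suppose Jamal is a knave.
Then no assignment of the remaining roles makes every statement match its speaker's type — contradiction.
So Jamal is a knight.
With that fixed, Alice's statement is false, so Alice is a knave.
With that fixed, Maeve's statement is false, so Maeve is a knave.
With that fixed, Omar's statement is false, so Omar is a knave.
Consider Ula. Suppose Ula is a knave.
Then Jamal's statement comes out false, contradicting Jamal being a knight.
So Ula is a knight.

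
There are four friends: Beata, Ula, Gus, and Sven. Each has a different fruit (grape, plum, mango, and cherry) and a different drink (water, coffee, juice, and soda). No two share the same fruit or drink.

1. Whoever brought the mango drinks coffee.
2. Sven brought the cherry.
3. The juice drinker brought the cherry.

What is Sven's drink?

juice

With clues 1–2, coffee is impossible for Sven's drink.
With clues 1–3, soda and water are impossible for Sven's drink.
That leaves juice.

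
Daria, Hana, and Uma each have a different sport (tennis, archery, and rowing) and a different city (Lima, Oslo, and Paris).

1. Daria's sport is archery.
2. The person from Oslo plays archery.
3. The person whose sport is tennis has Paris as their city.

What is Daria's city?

Oslo

With clues 1–2, Lima and Paris are impossible for Daria's city.
That leaves Oslo.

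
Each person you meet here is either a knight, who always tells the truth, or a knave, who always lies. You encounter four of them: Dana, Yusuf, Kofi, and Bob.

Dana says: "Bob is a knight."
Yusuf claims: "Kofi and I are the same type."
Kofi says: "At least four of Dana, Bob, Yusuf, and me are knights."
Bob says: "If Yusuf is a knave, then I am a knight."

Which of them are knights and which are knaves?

Dana: knight, Yusuf: knight, Kofi: knight, Bob: knight

Consider Dana. Suppose Dana is a knave.
Then no assignment of the remaining roles makes every statement match its speaker's type — contradiction.
So Dana is a knight.
Consider Yusuf. Suppose Yusuf is a knave.
Then no assignment of the remaining roles makes every statement match its speaker's type — contradiction.
So Yusuf is a knight.
With that fixed, Bob's statement is true, so Bob is a knight.
Consider Kofi. Suppose Kofi is a knave.
Then Yusuf's statement comes out false, contradicting Yusuf being a knight.
So Kofi is a knight.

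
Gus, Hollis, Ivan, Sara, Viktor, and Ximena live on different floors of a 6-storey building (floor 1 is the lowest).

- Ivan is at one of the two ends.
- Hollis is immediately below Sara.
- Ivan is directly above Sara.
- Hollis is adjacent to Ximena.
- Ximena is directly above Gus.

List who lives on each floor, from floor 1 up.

From clue 1: Ivan is in {1,6}.
From clues 1–3: Hollis → floor 4, Sara → floor 5, Ivan → floor 6.
From clues 1–4: Ximena → floor 3.
From clues 1–5: Viktor → floor 1, Gus → floor 2.

Viktor, Gus, Ximena, Hollis, Sara, Ivan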